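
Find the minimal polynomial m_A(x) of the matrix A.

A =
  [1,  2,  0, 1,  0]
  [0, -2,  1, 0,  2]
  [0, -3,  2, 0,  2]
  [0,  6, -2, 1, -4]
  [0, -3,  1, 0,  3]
x^2 - 2*x + 1

The characteristic polynomial is χ_A(x) = (x - 1)^5, so the eigenvalues are known. The minimal polynomial is
  m_A(x) = Π_λ (x − λ)^{k_λ}
where k_λ is the size of the *largest* Jordan block for λ (equivalently, the smallest k with (A − λI)^k v = 0 for every generalised eigenvector v of λ).

  λ = 1: largest Jordan block has size 2, contributing (x − 1)^2

So m_A(x) = (x - 1)^2 = x^2 - 2*x + 1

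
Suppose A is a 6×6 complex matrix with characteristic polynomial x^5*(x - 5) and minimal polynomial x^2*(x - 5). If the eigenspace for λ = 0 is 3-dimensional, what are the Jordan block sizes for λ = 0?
Block sizes for λ = 0: [2, 2, 1]

Step 1 — from the characteristic polynomial, algebraic multiplicity of λ = 0 is 5. From dim ker(A − (0)·I) = 3, there are exactly 3 Jordan blocks for λ = 0.
Step 2 — from the minimal polynomial, the factor (x − 0)^2 tells us the largest block for λ = 0 has size 2.
Step 3 — with total size 5, 3 blocks, and largest block 2, the block sizes (in nonincreasing order) are [2, 2, 1].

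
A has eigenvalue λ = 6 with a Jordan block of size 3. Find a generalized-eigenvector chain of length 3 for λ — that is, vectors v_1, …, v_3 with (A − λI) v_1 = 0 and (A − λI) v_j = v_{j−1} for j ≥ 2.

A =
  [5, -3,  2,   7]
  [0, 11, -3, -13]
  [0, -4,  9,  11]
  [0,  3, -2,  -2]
A Jordan chain for λ = 6 of length 3:
v_1 = (1, -2, 1, -1)ᵀ
v_2 = (-3, 5, -4, 3)ᵀ
v_3 = (0, 1, 0, 0)ᵀ

Let N = A − (6)·I. We want v_3 with N^3 v_3 = 0 but N^2 v_3 ≠ 0; then v_{j-1} := N · v_j for j = 3, …, 2.

Pick v_3 = (0, 1, 0, 0)ᵀ.
Then v_2 = N · v_3 = (-3, 5, -4, 3)ᵀ.
Then v_1 = N · v_2 = (1, -2, 1, -1)ᵀ.

Sanity check: (A − (6)·I) v_1 = (0, 0, 0, 0)ᵀ = 0. ✓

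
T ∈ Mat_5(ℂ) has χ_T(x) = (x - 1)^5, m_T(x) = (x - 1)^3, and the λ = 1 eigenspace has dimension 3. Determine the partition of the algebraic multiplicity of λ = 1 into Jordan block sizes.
Block sizes for λ = 1: [3, 1, 1]

Step 1 — from the characteristic polynomial, algebraic multiplicity of λ = 1 is 5. From dim ker(T − (1)·I) = 3, there are exactly 3 Jordan blocks for λ = 1.
Step 2 — from the minimal polynomial, the factor (x − 1)^3 tells us the largest block for λ = 1 has size 3.
Step 3 — with total size 5, 3 blocks, and largest block 3, the block sizes (in nonincreasing order) are [3, 1, 1].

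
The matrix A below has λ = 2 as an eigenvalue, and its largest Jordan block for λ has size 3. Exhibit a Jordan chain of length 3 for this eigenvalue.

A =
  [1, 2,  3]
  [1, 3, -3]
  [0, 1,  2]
A Jordan chain for λ = 2 of length 3:
v_1 = (3, 0, 1)ᵀ
v_2 = (-1, 1, 0)ᵀ
v_3 = (1, 0, 0)ᵀ

Let N = A − (2)·I. We want v_3 with N^3 v_3 = 0 but N^2 v_3 ≠ 0; then v_{j-1} := N · v_j for j = 3, …, 2.

Pick v_3 = (1, 0, 0)ᵀ.
Then v_2 = N · v_3 = (-1, 1, 0)ᵀ.
Then v_1 = N · v_2 = (3, 0, 1)ᵀ.

Sanity check: (A − (2)·I) v_1 = (0, 0, 0)ᵀ = 0. ✓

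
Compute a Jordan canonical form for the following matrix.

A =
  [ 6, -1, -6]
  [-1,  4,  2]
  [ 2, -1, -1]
J_3(3)

The characteristic polynomial is
  det(x·I − A) = x^3 - 9*x^2 + 27*x - 27 = (x - 3)^3

Eigenvalues and multiplicities (the geometric multiplicity of λ is n − rank(A − λI), which equals the number of Jordan blocks for λ):
  λ = 3: algebraic multiplicity = 3, geometric multiplicity = 1

Determining the block sizes for each eigenvalue:
  λ = 3: one block (gm = 1), so the single block has size am = 3 → block sizes [3]

Assembling the blocks gives a Jordan form
J =
  [3, 1, 0]
  [0, 3, 1]
  [0, 0, 3]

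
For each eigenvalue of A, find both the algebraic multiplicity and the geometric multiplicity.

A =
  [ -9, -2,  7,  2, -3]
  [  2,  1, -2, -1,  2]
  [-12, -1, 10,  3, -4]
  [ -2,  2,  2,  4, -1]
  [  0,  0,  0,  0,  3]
λ = -2: alg = 1, geom = 1; λ = 2: alg = 1, geom = 1; λ = 3: alg = 3, geom = 1

Step 1 — factor the characteristic polynomial to read off the algebraic multiplicities:
  χ_A(x) = (x - 3)^3*(x - 2)*(x + 2)

Step 2 — compute geometric multiplicities via the rank-nullity identity g(λ) = n − rank(A − λI):
  rank(A − (-2)·I) = 4, so dim ker(A − (-2)·I) = n − 4 = 1
  rank(A − (2)·I) = 4, so dim ker(A − (2)·I) = n − 4 = 1
  rank(A − (3)·I) = 4, so dim ker(A − (3)·I) = n − 4 = 1

Summary:
  λ = -2: algebraic multiplicity = 1, geometric multiplicity = 1
  λ = 2: algebraic multiplicity = 1, geometric multiplicity = 1
  λ = 3: algebraic multiplicity = 3, geometric multiplicity = 1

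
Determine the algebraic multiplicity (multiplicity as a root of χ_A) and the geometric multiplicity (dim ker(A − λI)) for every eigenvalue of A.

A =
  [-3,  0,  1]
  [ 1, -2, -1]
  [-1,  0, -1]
λ = -2: alg = 3, geom = 2

Step 1 — factor the characteristic polynomial to read off the algebraic multiplicities:
  χ_A(x) = (x + 2)^3

Step 2 — compute geometric multiplicities via the rank-nullity identity g(λ) = n − rank(A − λI):
  rank(A − (-2)·I) = 1, so dim ker(A − (-2)·I) = n − 1 = 2

Summary:
  λ = -2: algebraic multiplicity = 3, geometric multiplicity = 2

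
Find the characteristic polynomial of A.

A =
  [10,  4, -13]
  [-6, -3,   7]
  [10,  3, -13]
x^3 + 6*x^2 + 12*x + 8

Expanding det(x·I − A) (e.g. by cofactor expansion or by noting that A is similar to its Jordan form J, which has the same characteristic polynomial as A) gives
  χ_A(x) = x^3 + 6*x^2 + 12*x + 8
which factors as (x + 2)^3. The eigenvalues (with algebraic multiplicities) are λ = -2 with multiplicity 3.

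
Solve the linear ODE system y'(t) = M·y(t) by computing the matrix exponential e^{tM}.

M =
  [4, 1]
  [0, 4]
e^{tM} =
  [exp(4*t), t*exp(4*t)]
  [0, exp(4*t)]

Strategy: write M = P · J · P⁻¹ where J is a Jordan canonical form, so e^{tM} = P · e^{tJ} · P⁻¹, and e^{tJ} can be computed block-by-block.

M has Jordan form
J =
  [4, 1]
  [0, 4]
(up to reordering of blocks).

Per-block formulas:
  For a 2×2 Jordan block J_2(4): exp(t · J_2(4)) = e^(4t)·(I + t·N), where N is the 2×2 nilpotent shift.

After assembling e^{tJ} and conjugating by P, we get:

e^{tM} =
  [exp(4*t), t*exp(4*t)]
  [0, exp(4*t)]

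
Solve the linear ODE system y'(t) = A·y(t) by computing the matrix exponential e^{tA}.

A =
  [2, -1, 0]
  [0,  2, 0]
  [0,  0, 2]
e^{tA} =
  [exp(2*t), -t*exp(2*t), 0]
  [0, exp(2*t), 0]
  [0, 0, exp(2*t)]

Strategy: write A = P · J · P⁻¹ where J is a Jordan canonical form, so e^{tA} = P · e^{tJ} · P⁻¹, and e^{tJ} can be computed block-by-block.

A has Jordan form
J =
  [2, 1, 0]
  [0, 2, 0]
  [0, 0, 2]
(up to reordering of blocks).

Per-block formulas:
  For a 2×2 Jordan block J_2(2): exp(t · J_2(2)) = e^(2t)·(I + t·N), where N is the 2×2 nilpotent shift.
  For a 1×1 block at λ = 2: exp(t · [2]) = [e^(2t)].

After assembling e^{tJ} and conjugating by P, we get:

e^{tA} =
  [exp(2*t), -t*exp(2*t), 0]
  [0, exp(2*t), 0]
  [0, 0, exp(2*t)]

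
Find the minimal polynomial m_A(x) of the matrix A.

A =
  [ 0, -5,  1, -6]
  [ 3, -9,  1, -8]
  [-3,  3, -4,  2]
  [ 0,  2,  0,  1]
x^3 + 9*x^2 + 27*x + 27

The characteristic polynomial is χ_A(x) = (x + 3)^4, so the eigenvalues are known. The minimal polynomial is
  m_A(x) = Π_λ (x − λ)^{k_λ}
where k_λ is the size of the *largest* Jordan block for λ (equivalently, the smallest k with (A − λI)^k v = 0 for every generalised eigenvector v of λ).

  λ = -3: largest Jordan block has size 3, contributing (x + 3)^3

So m_A(x) = (x + 3)^3 = x^3 + 9*x^2 + 27*x + 27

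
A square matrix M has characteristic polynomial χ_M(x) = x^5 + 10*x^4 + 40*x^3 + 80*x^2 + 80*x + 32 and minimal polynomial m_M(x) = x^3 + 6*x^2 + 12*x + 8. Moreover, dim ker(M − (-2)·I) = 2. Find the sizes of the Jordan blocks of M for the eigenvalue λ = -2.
Block sizes for λ = -2: [3, 2]

Step 1 — from the characteristic polynomial, algebraic multiplicity of λ = -2 is 5. From dim ker(M − (-2)·I) = 2, there are exactly 2 Jordan blocks for λ = -2.
Step 2 — from the minimal polynomial, the factor (x + 2)^3 tells us the largest block for λ = -2 has size 3.
Step 3 — with total size 5, 2 blocks, and largest block 3, the block sizes (in nonincreasing order) are [3, 2].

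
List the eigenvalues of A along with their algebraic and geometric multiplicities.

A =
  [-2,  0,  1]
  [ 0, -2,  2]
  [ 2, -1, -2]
λ = -2: alg = 3, geom = 1

Step 1 — factor the characteristic polynomial to read off the algebraic multiplicities:
  χ_A(x) = (x + 2)^3

Step 2 — compute geometric multiplicities via the rank-nullity identity g(λ) = n − rank(A − λI):
  rank(A − (-2)·I) = 2, so dim ker(A − (-2)·I) = n − 2 = 1

Summary:
  λ = -2: algebraic multiplicity = 3, geometric multiplicity = 1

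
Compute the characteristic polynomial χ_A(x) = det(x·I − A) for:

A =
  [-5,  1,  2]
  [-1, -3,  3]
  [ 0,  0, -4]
x^3 + 12*x^2 + 48*x + 64

Expanding det(x·I − A) (e.g. by cofactor expansion or by noting that A is similar to its Jordan form J, which has the same characteristic polynomial as A) gives
  χ_A(x) = x^3 + 12*x^2 + 48*x + 64
which factors as (x + 4)^3. The eigenvalues (with algebraic multiplicities) are λ = -4 with multiplicity 3.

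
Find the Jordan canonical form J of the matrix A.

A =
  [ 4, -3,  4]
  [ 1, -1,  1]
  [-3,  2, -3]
J_3(0)

The characteristic polynomial is
  det(x·I − A) = x^3

Eigenvalues and multiplicities (the geometric multiplicity of λ is n − rank(A − λI), which equals the number of Jordan blocks for λ):
  λ = 0: algebraic multiplicity = 3, geometric multiplicity = 1

Determining the block sizes for each eigenvalue:
  λ = 0: one block (gm = 1), so the single block has size am = 3 → block sizes [3]

Assembling the blocks gives a Jordan form
J =
  [0, 1, 0]
  [0, 0, 1]
  [0, 0, 0]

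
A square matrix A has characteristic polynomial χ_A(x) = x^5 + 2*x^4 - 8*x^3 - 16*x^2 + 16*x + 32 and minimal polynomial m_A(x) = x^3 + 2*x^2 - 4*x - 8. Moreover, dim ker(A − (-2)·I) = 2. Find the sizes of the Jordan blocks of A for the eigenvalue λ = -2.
Block sizes for λ = -2: [2, 1]

Step 1 — from the characteristic polynomial, algebraic multiplicity of λ = -2 is 3. From dim ker(A − (-2)·I) = 2, there are exactly 2 Jordan blocks for λ = -2.
Step 2 — from the minimal polynomial, the factor (x + 2)^2 tells us the largest block for λ = -2 has size 2.
Step 3 — with total size 3, 2 blocks, and largest block 2, the block sizes (in nonincreasing order) are [2, 1].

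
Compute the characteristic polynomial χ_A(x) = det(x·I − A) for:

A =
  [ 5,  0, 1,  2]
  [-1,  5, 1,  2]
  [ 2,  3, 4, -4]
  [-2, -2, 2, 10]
x^4 - 24*x^3 + 216*x^2 - 864*x + 1296

Expanding det(x·I − A) (e.g. by cofactor expansion or by noting that A is similar to its Jordan form J, which has the same characteristic polynomial as A) gives
  χ_A(x) = x^4 - 24*x^3 + 216*x^2 - 864*x + 1296
which factors as (x - 6)^4. The eigenvalues (with algebraic multiplicities) are λ = 6 with multiplicity 4.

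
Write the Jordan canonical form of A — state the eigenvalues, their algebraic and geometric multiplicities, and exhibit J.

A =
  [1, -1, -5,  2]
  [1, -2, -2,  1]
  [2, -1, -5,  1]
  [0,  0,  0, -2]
J_3(-2) ⊕ J_1(-2)

The characteristic polynomial is
  det(x·I − A) = x^4 + 8*x^3 + 24*x^2 + 32*x + 16 = (x + 2)^4

Eigenvalues and multiplicities (the geometric multiplicity of λ is n − rank(A − λI), which equals the number of Jordan blocks for λ):
  λ = -2: algebraic multiplicity = 4, geometric multiplicity = 2

Determining the block sizes for each eigenvalue:
  λ = -2: with am = 4 and gm = 2, the partition is not yet determined (e.g. several partitions of 4 into 2 parts exist). Let N = A − (-2)·I. Computing rank(N^1) = 2, rank(N^2) = 1, rank(N^3) = 0; the number of blocks of size ≥ j is rank(N^{j−1}) − rank(N^j), giving [2, 1, 1]. So we have 1 block(s) of size 3, 1 block(s) of size 1 → block sizes [3, 1]

Assembling the blocks gives a Jordan form
J =
  [-2,  1,  0,  0]
  [ 0, -2,  1,  0]
  [ 0,  0, -2,  0]
  [ 0,  0,  0, -2]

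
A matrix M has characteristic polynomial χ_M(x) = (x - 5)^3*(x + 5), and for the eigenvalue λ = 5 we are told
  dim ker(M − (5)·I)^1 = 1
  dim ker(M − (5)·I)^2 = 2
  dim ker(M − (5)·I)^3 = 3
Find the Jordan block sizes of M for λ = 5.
Block sizes for λ = 5: [3]

From the dimensions of kernels of powers, the number of Jordan blocks of size at least j is d_j − d_{j−1} where d_j = dim ker(N^j) (with d_0 = 0). Computing the differences gives [1, 1, 1].
The number of blocks of size exactly k is (#blocks of size ≥ k) − (#blocks of size ≥ k + 1), so the partition is: 1 block(s) of size 3.
In nonincreasing order the block sizes are [3].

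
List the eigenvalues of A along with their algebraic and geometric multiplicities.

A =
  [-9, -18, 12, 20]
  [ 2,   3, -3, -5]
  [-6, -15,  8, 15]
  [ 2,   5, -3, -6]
λ = -1: alg = 4, geom = 2

Step 1 — factor the characteristic polynomial to read off the algebraic multiplicities:
  χ_A(x) = (x + 1)^4

Step 2 — compute geometric multiplicities via the rank-nullity identity g(λ) = n − rank(A − λI):
  rank(A − (-1)·I) = 2, so dim ker(A − (-1)·I) = n − 2 = 2

Summary:
  λ = -1: algebraic multiplicity = 4, geometric multiplicity = 2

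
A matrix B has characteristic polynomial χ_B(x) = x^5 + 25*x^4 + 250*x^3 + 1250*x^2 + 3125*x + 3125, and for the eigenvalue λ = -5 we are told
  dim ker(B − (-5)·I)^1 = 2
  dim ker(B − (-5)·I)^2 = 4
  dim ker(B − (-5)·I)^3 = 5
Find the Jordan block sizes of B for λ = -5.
Block sizes for λ = -5: [3, 2]

From the dimensions of kernels of powers, the number of Jordan blocks of size at least j is d_j − d_{j−1} where d_j = dim ker(N^j) (with d_0 = 0). Computing the differences gives [2, 2, 1].
The number of blocks of size exactly k is (#blocks of size ≥ k) − (#blocks of size ≥ k + 1), so the partition is: 1 block(s) of size 2, 1 block(s) of size 3.
In nonincreasing order the block sizes are [3, 2].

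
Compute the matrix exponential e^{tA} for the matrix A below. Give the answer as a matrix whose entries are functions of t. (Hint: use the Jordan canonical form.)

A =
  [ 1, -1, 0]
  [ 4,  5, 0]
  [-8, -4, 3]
e^{tA} =
  [-2*t*exp(3*t) + exp(3*t), -t*exp(3*t), 0]
  [4*t*exp(3*t), 2*t*exp(3*t) + exp(3*t), 0]
  [-8*t*exp(3*t), -4*t*exp(3*t), exp(3*t)]

Strategy: write A = P · J · P⁻¹ where J is a Jordan canonical form, so e^{tA} = P · e^{tJ} · P⁻¹, and e^{tJ} can be computed block-by-block.

A has Jordan form
J =
  [3, 1, 0]
  [0, 3, 0]
  [0, 0, 3]
(up to reordering of blocks).

Per-block formulas:
  For a 1×1 block at λ = 3: exp(t · [3]) = [e^(3t)].
  For a 2×2 Jordan block J_2(3): exp(t · J_2(3)) = e^(3t)·(I + t·N), where N is the 2×2 nilpotent shift.

After assembling e^{tJ} and conjugating by P, we get:

e^{tA} =
  [-2*t*exp(3*t) + exp(3*t), -t*exp(3*t), 0]
  [4*t*exp(3*t), 2*t*exp(3*t) + exp(3*t), 0]
  [-8*t*exp(3*t), -4*t*exp(3*t), exp(3*t)]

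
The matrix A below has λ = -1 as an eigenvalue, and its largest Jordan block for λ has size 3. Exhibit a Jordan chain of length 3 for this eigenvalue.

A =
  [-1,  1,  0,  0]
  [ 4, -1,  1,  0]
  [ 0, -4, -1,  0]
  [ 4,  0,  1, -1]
A Jordan chain for λ = -1 of length 3:
v_1 = (4, 0, -16, 0)ᵀ
v_2 = (0, 4, 0, 4)ᵀ
v_3 = (1, 0, 0, 0)ᵀ

Let N = A − (-1)·I. We want v_3 with N^3 v_3 = 0 but N^2 v_3 ≠ 0; then v_{j-1} := N · v_j for j = 3, …, 2.

Pick v_3 = (1, 0, 0, 0)ᵀ.
Then v_2 = N · v_3 = (0, 4, 0, 4)ᵀ.
Then v_1 = N · v_2 = (4, 0, -16, 0)ᵀ.

Sanity check: (A − (-1)·I) v_1 = (0, 0, 0, 0)ᵀ = 0. ✓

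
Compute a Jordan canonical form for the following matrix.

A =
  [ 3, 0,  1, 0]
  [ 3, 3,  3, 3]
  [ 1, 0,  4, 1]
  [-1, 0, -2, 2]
J_3(3) ⊕ J_1(3)

The characteristic polynomial is
  det(x·I − A) = x^4 - 12*x^3 + 54*x^2 - 108*x + 81 = (x - 3)^4

Eigenvalues and multiplicities (the geometric multiplicity of λ is n − rank(A − λI), which equals the number of Jordan blocks for λ):
  λ = 3: algebraic multiplicity = 4, geometric multiplicity = 2

Determining the block sizes for each eigenvalue:
  λ = 3: with am = 4 and gm = 2, the partition is not yet determined (e.g. several partitions of 4 into 2 parts exist). Let N = A − (3)·I. Computing rank(N^1) = 2, rank(N^2) = 1, rank(N^3) = 0; the number of blocks of size ≥ j is rank(N^{j−1}) − rank(N^j), giving [2, 1, 1]. So we have 1 block(s) of size 3, 1 block(s) of size 1 → block sizes [3, 1]

Assembling the blocks gives a Jordan form
J =
  [3, 1, 0, 0]
  [0, 3, 1, 0]
  [0, 0, 3, 0]
  [0, 0, 0, 3]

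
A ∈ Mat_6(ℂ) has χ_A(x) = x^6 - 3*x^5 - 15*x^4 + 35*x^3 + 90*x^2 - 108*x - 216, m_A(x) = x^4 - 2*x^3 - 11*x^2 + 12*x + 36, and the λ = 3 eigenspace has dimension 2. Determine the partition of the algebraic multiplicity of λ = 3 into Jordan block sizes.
Block sizes for λ = 3: [2, 1]

Step 1 — from the characteristic polynomial, algebraic multiplicity of λ = 3 is 3. From dim ker(A − (3)·I) = 2, there are exactly 2 Jordan blocks for λ = 3.
Step 2 — from the minimal polynomial, the factor (x − 3)^2 tells us the largest block for λ = 3 has size 2.
Step 3 — with total size 3, 2 blocks, and largest block 2, the block sizes (in nonincreasing order) are [2, 1].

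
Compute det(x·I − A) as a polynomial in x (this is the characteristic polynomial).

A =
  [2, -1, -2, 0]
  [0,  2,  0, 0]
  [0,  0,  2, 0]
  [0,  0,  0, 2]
x^4 - 8*x^3 + 24*x^2 - 32*x + 16

Expanding det(x·I − A) (e.g. by cofactor expansion or by noting that A is similar to its Jordan form J, which has the same characteristic polynomial as A) gives
  χ_A(x) = x^4 - 8*x^3 + 24*x^2 - 32*x + 16
which factors as (x - 2)^4. The eigenvalues (with algebraic multiplicities) are λ = 2 with multiplicity 4.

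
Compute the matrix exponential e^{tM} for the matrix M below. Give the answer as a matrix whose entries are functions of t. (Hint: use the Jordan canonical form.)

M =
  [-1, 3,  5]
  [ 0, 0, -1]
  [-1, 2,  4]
e^{tM} =
  [-t^2*exp(t)/2 - 2*t*exp(t) + exp(t), t^2*exp(t)/2 + 3*t*exp(t), t^2*exp(t) + 5*t*exp(t)]
  [t^2*exp(t)/2, -t^2*exp(t)/2 - t*exp(t) + exp(t), -t^2*exp(t) - t*exp(t)]
  [-t^2*exp(t)/2 - t*exp(t), t^2*exp(t)/2 + 2*t*exp(t), t^2*exp(t) + 3*t*exp(t) + exp(t)]

Strategy: write M = P · J · P⁻¹ where J is a Jordan canonical form, so e^{tM} = P · e^{tJ} · P⁻¹, and e^{tJ} can be computed block-by-block.

M has Jordan form
J =
  [1, 1, 0]
  [0, 1, 1]
  [0, 0, 1]
(up to reordering of blocks).

Per-block formulas:
  For a 3×3 Jordan block J_3(1): exp(t · J_3(1)) = e^(1t)·(I + t·N + (t^2/2)·N^2), where N is the 3×3 nilpotent shift.

After assembling e^{tJ} and conjugating by P, we get:

e^{tM} =
  [-t^2*exp(t)/2 - 2*t*exp(t) + exp(t), t^2*exp(t)/2 + 3*t*exp(t), t^2*exp(t) + 5*t*exp(t)]
  [t^2*exp(t)/2, -t^2*exp(t)/2 - t*exp(t) + exp(t), -t^2*exp(t) - t*exp(t)]
  [-t^2*exp(t)/2 - t*exp(t), t^2*exp(t)/2 + 2*t*exp(t), t^2*exp(t) + 3*t*exp(t) + exp(t)]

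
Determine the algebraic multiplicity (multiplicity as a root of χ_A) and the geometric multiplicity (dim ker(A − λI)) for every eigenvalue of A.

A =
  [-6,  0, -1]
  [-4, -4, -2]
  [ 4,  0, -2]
λ = -4: alg = 3, geom = 2

Step 1 — factor the characteristic polynomial to read off the algebraic multiplicities:
  χ_A(x) = (x + 4)^3

Step 2 — compute geometric multiplicities via the rank-nullity identity g(λ) = n − rank(A − λI):
  rank(A − (-4)·I) = 1, so dim ker(A − (-4)·I) = n − 1 = 2

Summary:
  λ = -4: algebraic multiplicity = 3, geometric multiplicity = 2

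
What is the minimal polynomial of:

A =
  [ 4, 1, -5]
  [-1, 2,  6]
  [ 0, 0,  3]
x^3 - 9*x^2 + 27*x - 27

The characteristic polynomial is χ_A(x) = (x - 3)^3, so the eigenvalues are known. The minimal polynomial is
  m_A(x) = Π_λ (x − λ)^{k_λ}
where k_λ is the size of the *largest* Jordan block for λ (equivalently, the smallest k with (A − λI)^k v = 0 for every generalised eigenvector v of λ).

  λ = 3: largest Jordan block has size 3, contributing (x − 3)^3

So m_A(x) = (x - 3)^3 = x^3 - 9*x^2 + 27*x - 27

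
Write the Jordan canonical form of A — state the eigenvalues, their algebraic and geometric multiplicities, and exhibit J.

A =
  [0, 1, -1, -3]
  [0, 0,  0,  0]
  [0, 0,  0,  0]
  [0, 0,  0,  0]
J_2(0) ⊕ J_1(0) ⊕ J_1(0)

The characteristic polynomial is
  det(x·I − A) = x^4

Eigenvalues and multiplicities (the geometric multiplicity of λ is n − rank(A − λI), which equals the number of Jordan blocks for λ):
  λ = 0: algebraic multiplicity = 4, geometric multiplicity = 3

Determining the block sizes for each eigenvalue:
  λ = 0: 3 blocks summing to 4 forces exactly one block of size 2 and the rest size 1 → block sizes [2, 1, 1]

Assembling the blocks gives a Jordan form
J =
  [0, 1, 0, 0]
  [0, 0, 0, 0]
  [0, 0, 0, 0]
  [0, 0, 0, 0]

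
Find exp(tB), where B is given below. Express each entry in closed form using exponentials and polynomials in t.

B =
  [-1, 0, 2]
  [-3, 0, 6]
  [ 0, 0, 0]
e^{tB} =
  [exp(-t), 0, 2 - 2*exp(-t)]
  [-3 + 3*exp(-t), 1, 6 - 6*exp(-t)]
  [0, 0, 1]

Strategy: write B = P · J · P⁻¹ where J is a Jordan canonical form, so e^{tB} = P · e^{tJ} · P⁻¹, and e^{tJ} can be computed block-by-block.

B has Jordan form
J =
  [-1, 0, 0]
  [ 0, 0, 0]
  [ 0, 0, 0]
(up to reordering of blocks).

Per-block formulas:
  For a 1×1 block at λ = 0: exp(t · [0]) = [e^(0t)].
  For a 1×1 block at λ = -1: exp(t · [-1]) = [e^(-1t)].

After assembling e^{tJ} and conjugating by P, we get:

e^{tB} =
  [exp(-t), 0, 2 - 2*exp(-t)]
  [-3 + 3*exp(-t), 1, 6 - 6*exp(-t)]
  [0, 0, 1]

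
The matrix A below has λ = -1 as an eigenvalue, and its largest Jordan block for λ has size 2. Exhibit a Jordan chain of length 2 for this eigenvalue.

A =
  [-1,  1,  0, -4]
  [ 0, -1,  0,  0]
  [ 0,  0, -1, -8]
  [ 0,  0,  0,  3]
A Jordan chain for λ = -1 of length 2:
v_1 = (1, 0, 0, 0)ᵀ
v_2 = (0, 1, 0, 0)ᵀ

Let N = A − (-1)·I. We want v_2 with N^2 v_2 = 0 but N^1 v_2 ≠ 0; then v_{j-1} := N · v_j for j = 2, …, 2.

Pick v_2 = (0, 1, 0, 0)ᵀ.
Then v_1 = N · v_2 = (1, 0, 0, 0)ᵀ.

Sanity check: (A − (-1)·I) v_1 = (0, 0, 0, 0)ᵀ = 0. ✓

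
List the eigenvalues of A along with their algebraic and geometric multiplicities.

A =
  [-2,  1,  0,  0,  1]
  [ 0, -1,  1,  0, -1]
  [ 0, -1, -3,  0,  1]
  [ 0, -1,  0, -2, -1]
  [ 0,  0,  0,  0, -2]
λ = -2: alg = 5, geom = 3

Step 1 — factor the characteristic polynomial to read off the algebraic multiplicities:
  χ_A(x) = (x + 2)^5

Step 2 — compute geometric multiplicities via the rank-nullity identity g(λ) = n − rank(A − λI):
  rank(A − (-2)·I) = 2, so dim ker(A − (-2)·I) = n − 2 = 3

Summary:
  λ = -2: algebraic multiplicity = 5, geometric multiplicity = 3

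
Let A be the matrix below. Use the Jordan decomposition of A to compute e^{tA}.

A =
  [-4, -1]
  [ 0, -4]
e^{tA} =
  [exp(-4*t), -t*exp(-4*t)]
  [0, exp(-4*t)]

Strategy: write A = P · J · P⁻¹ where J is a Jordan canonical form, so e^{tA} = P · e^{tJ} · P⁻¹, and e^{tJ} can be computed block-by-block.

A has Jordan form
J =
  [-4,  1]
  [ 0, -4]
(up to reordering of blocks).

Per-block formulas:
  For a 2×2 Jordan block J_2(-4): exp(t · J_2(-4)) = e^(-4t)·(I + t·N), where N is the 2×2 nilpotent shift.

After assembling e^{tJ} and conjugating by P, we get:

e^{tA} =
  [exp(-4*t), -t*exp(-4*t)]
  [0, exp(-4*t)]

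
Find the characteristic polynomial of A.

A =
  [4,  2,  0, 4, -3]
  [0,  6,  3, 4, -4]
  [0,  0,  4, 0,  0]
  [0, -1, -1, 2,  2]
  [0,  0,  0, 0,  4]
x^5 - 20*x^4 + 160*x^3 - 640*x^2 + 1280*x - 1024

Expanding det(x·I − A) (e.g. by cofactor expansion or by noting that A is similar to its Jordan form J, which has the same characteristic polynomial as A) gives
  χ_A(x) = x^5 - 20*x^4 + 160*x^3 - 640*x^2 + 1280*x - 1024
which factors as (x - 4)^5. The eigenvalues (with algebraic multiplicities) are λ = 4 with multiplicity 5.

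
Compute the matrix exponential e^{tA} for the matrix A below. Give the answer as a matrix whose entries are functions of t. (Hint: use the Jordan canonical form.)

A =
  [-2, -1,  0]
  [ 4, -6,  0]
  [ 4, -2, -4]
e^{tA} =
  [2*t*exp(-4*t) + exp(-4*t), -t*exp(-4*t), 0]
  [4*t*exp(-4*t), -2*t*exp(-4*t) + exp(-4*t), 0]
  [4*t*exp(-4*t), -2*t*exp(-4*t), exp(-4*t)]

Strategy: write A = P · J · P⁻¹ where J is a Jordan canonical form, so e^{tA} = P · e^{tJ} · P⁻¹, and e^{tJ} can be computed block-by-block.

A has Jordan form
J =
  [-4,  1,  0]
  [ 0, -4,  0]
  [ 0,  0, -4]
(up to reordering of blocks).

Per-block formulas:
  For a 2×2 Jordan block J_2(-4): exp(t · J_2(-4)) = e^(-4t)·(I + t·N), where N is the 2×2 nilpotent shift.
  For a 1×1 block at λ = -4: exp(t · [-4]) = [e^(-4t)].

After assembling e^{tJ} and conjugating by P, we get:

e^{tA} =
  [2*t*exp(-4*t) + exp(-4*t), -t*exp(-4*t), 0]
  [4*t*exp(-4*t), -2*t*exp(-4*t) + exp(-4*t), 0]
  [4*t*exp(-4*t), -2*t*exp(-4*t), exp(-4*t)]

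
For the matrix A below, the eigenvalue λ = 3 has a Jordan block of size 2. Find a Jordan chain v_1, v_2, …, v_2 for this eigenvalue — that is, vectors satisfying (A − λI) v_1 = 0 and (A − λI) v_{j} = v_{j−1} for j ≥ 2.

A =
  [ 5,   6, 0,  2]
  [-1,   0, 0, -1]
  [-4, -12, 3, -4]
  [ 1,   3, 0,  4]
A Jordan chain for λ = 3 of length 2:
v_1 = (2, -1, -4, 1)ᵀ
v_2 = (1, 0, 0, 0)ᵀ

Let N = A − (3)·I. We want v_2 with N^2 v_2 = 0 but N^1 v_2 ≠ 0; then v_{j-1} := N · v_j for j = 2, …, 2.

Pick v_2 = (1, 0, 0, 0)ᵀ.
Then v_1 = N · v_2 = (2, -1, -4, 1)ᵀ.

Sanity check: (A − (3)·I) v_1 = (0, 0, 0, 0)ᵀ = 0. ✓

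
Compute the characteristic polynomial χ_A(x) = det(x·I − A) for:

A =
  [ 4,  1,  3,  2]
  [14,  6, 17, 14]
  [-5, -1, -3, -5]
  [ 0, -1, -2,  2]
x^4 - 9*x^3 + 30*x^2 - 44*x + 24

Expanding det(x·I − A) (e.g. by cofactor expansion or by noting that A is similar to its Jordan form J, which has the same characteristic polynomial as A) gives
  χ_A(x) = x^4 - 9*x^3 + 30*x^2 - 44*x + 24
which factors as (x - 3)*(x - 2)^3. The eigenvalues (with algebraic multiplicities) are λ = 2 with multiplicity 3, λ = 3 with multiplicity 1.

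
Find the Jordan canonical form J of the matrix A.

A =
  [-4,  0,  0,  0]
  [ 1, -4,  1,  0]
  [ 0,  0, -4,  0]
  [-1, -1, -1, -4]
J_3(-4) ⊕ J_1(-4)

The characteristic polynomial is
  det(x·I − A) = x^4 + 16*x^3 + 96*x^2 + 256*x + 256 = (x + 4)^4

Eigenvalues and multiplicities (the geometric multiplicity of λ is n − rank(A − λI), which equals the number of Jordan blocks for λ):
  λ = -4: algebraic multiplicity = 4, geometric multiplicity = 2

Determining the block sizes for each eigenvalue:
  λ = -4: with am = 4 and gm = 2, the partition is not yet determined (e.g. several partitions of 4 into 2 parts exist). Let N = A − (-4)·I. Computing rank(N^1) = 2, rank(N^2) = 1, rank(N^3) = 0; the number of blocks of size ≥ j is rank(N^{j−1}) − rank(N^j), giving [2, 1, 1]. So we have 1 block(s) of size 3, 1 block(s) of size 1 → block sizes [3, 1]

Assembling the blocks gives a Jordan form
J =
  [-4,  1,  0,  0]
  [ 0, -4,  1,  0]
  [ 0,  0, -4,  0]
  [ 0,  0,  0, -4]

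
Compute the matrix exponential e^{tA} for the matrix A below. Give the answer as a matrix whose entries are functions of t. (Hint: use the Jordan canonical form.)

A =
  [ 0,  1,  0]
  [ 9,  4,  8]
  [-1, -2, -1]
e^{tA} =
  [5*t^2*exp(t) - t*exp(t) + exp(t), t^2*exp(t) + t*exp(t), 4*t^2*exp(t)]
  [5*t^2*exp(t) + 9*t*exp(t), t^2*exp(t) + 3*t*exp(t) + exp(t), 4*t^2*exp(t) + 8*t*exp(t)]
  [-15*t^2*exp(t)/2 - t*exp(t), -3*t^2*exp(t)/2 - 2*t*exp(t), -6*t^2*exp(t) - 2*t*exp(t) + exp(t)]

Strategy: write A = P · J · P⁻¹ where J is a Jordan canonical form, so e^{tA} = P · e^{tJ} · P⁻¹, and e^{tJ} can be computed block-by-block.

A has Jordan form
J =
  [1, 1, 0]
  [0, 1, 1]
  [0, 0, 1]
(up to reordering of blocks).

Per-block formulas:
  For a 3×3 Jordan block J_3(1): exp(t · J_3(1)) = e^(1t)·(I + t·N + (t^2/2)·N^2), where N is the 3×3 nilpotent shift.

After assembling e^{tJ} and conjugating by P, we get:

e^{tA} =
  [5*t^2*exp(t) - t*exp(t) + exp(t), t^2*exp(t) + t*exp(t), 4*t^2*exp(t)]
  [5*t^2*exp(t) + 9*t*exp(t), t^2*exp(t) + 3*t*exp(t) + exp(t), 4*t^2*exp(t) + 8*t*exp(t)]
  [-15*t^2*exp(t)/2 - t*exp(t), -3*t^2*exp(t)/2 - 2*t*exp(t), -6*t^2*exp(t) - 2*t*exp(t) + exp(t)]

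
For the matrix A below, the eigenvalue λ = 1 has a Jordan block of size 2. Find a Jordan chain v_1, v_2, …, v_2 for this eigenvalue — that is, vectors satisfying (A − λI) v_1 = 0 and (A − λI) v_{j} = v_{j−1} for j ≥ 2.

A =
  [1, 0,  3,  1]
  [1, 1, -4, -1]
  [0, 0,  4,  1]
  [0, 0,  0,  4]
A Jordan chain for λ = 1 of length 2:
v_1 = (0, 1, 0, 0)ᵀ
v_2 = (1, 0, 0, 0)ᵀ

Let N = A − (1)·I. We want v_2 with N^2 v_2 = 0 but N^1 v_2 ≠ 0; then v_{j-1} := N · v_j for j = 2, …, 2.

Pick v_2 = (1, 0, 0, 0)ᵀ.
Then v_1 = N · v_2 = (0, 1, 0, 0)ᵀ.

Sanity check: (A − (1)·I) v_1 = (0, 0, 0, 0)ᵀ = 0. ✓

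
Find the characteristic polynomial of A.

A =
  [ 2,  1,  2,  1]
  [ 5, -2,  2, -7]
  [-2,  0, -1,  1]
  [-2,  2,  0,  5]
x^4 - 4*x^3 + 6*x^2 - 4*x + 1

Expanding det(x·I − A) (e.g. by cofactor expansion or by noting that A is similar to its Jordan form J, which has the same characteristic polynomial as A) gives
  χ_A(x) = x^4 - 4*x^3 + 6*x^2 - 4*x + 1
which factors as (x - 1)^4. The eigenvalues (with algebraic multiplicities) are λ = 1 with multiplicity 4.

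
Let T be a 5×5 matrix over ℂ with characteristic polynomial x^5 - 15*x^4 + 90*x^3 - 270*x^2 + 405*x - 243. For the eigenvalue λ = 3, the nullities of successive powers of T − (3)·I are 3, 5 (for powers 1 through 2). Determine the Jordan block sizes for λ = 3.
Block sizes for λ = 3: [2, 2, 1]

From the dimensions of kernels of powers, the number of Jordan blocks of size at least j is d_j − d_{j−1} where d_j = dim ker(N^j) (with d_0 = 0). Computing the differences gives [3, 2].
The number of blocks of size exactly k is (#blocks of size ≥ k) − (#blocks of size ≥ k + 1), so the partition is: 1 block(s) of size 1, 2 block(s) of size 2.
In nonincreasing order the block sizes are [2, 2, 1].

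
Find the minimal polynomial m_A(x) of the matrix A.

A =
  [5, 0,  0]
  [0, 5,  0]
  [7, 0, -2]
x^2 - 3*x - 10

The characteristic polynomial is χ_A(x) = (x - 5)^2*(x + 2), so the eigenvalues are known. The minimal polynomial is
  m_A(x) = Π_λ (x − λ)^{k_λ}
where k_λ is the size of the *largest* Jordan block for λ (equivalently, the smallest k with (A − λI)^k v = 0 for every generalised eigenvector v of λ).

  λ = -2: largest Jordan block has size 1, contributing (x + 2)
  λ = 5: largest Jordan block has size 1, contributing (x − 5)

So m_A(x) = (x - 5)*(x + 2) = x^2 - 3*x - 10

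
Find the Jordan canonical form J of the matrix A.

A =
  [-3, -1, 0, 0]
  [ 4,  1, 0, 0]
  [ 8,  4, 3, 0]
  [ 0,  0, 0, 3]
J_2(-1) ⊕ J_1(3) ⊕ J_1(3)

The characteristic polynomial is
  det(x·I − A) = x^4 - 4*x^3 - 2*x^2 + 12*x + 9 = (x - 3)^2*(x + 1)^2

Eigenvalues and multiplicities (the geometric multiplicity of λ is n − rank(A − λI), which equals the number of Jordan blocks for λ):
  λ = -1: algebraic multiplicity = 2, geometric multiplicity = 1
  λ = 3: algebraic multiplicity = 2, geometric multiplicity = 2

Determining the block sizes for each eigenvalue:
  λ = -1: one block (gm = 1), so the single block has size am = 2 → block sizes [2]
  λ = 3: gm = am = 2, so every block has size 1 → block sizes [1, 1]

Assembling the blocks gives a Jordan form
J =
  [-1,  1, 0, 0]
  [ 0, -1, 0, 0]
  [ 0,  0, 3, 0]
  [ 0,  0, 0, 3]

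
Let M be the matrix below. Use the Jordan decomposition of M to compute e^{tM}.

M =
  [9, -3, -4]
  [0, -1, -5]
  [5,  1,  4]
e^{tM} =
  [5*t^2*exp(4*t)/2 + 5*t*exp(4*t) + exp(4*t), -2*t^2*exp(4*t) - 3*t*exp(4*t), -5*t^2*exp(4*t)/2 - 4*t*exp(4*t)]
  [-25*t^2*exp(4*t)/2, 10*t^2*exp(4*t) - 5*t*exp(4*t) + exp(4*t), 25*t^2*exp(4*t)/2 - 5*t*exp(4*t)]
  [25*t^2*exp(4*t)/2 + 5*t*exp(4*t), -10*t^2*exp(4*t) + t*exp(4*t), -25*t^2*exp(4*t)/2 + exp(4*t)]

Strategy: write M = P · J · P⁻¹ where J is a Jordan canonical form, so e^{tM} = P · e^{tJ} · P⁻¹, and e^{tJ} can be computed block-by-block.

M has Jordan form
J =
  [4, 1, 0]
  [0, 4, 1]
  [0, 0, 4]
(up to reordering of blocks).

Per-block formulas:
  For a 3×3 Jordan block J_3(4): exp(t · J_3(4)) = e^(4t)·(I + t·N + (t^2/2)·N^2), where N is the 3×3 nilpotent shift.

After assembling e^{tJ} and conjugating by P, we get:

e^{tM} =
  [5*t^2*exp(4*t)/2 + 5*t*exp(4*t) + exp(4*t), -2*t^2*exp(4*t) - 3*t*exp(4*t), -5*t^2*exp(4*t)/2 - 4*t*exp(4*t)]
  [-25*t^2*exp(4*t)/2, 10*t^2*exp(4*t) - 5*t*exp(4*t) + exp(4*t), 25*t^2*exp(4*t)/2 - 5*t*exp(4*t)]
  [25*t^2*exp(4*t)/2 + 5*t*exp(4*t), -10*t^2*exp(4*t) + t*exp(4*t), -25*t^2*exp(4*t)/2 + exp(4*t)]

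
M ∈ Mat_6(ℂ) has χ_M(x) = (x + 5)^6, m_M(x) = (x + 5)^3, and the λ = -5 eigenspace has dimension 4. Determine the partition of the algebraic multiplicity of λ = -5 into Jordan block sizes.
Block sizes for λ = -5: [3, 1, 1, 1]

Step 1 — from the characteristic polynomial, algebraic multiplicity of λ = -5 is 6. From dim ker(M − (-5)·I) = 4, there are exactly 4 Jordan blocks for λ = -5.
Step 2 — from the minimal polynomial, the factor (x + 5)^3 tells us the largest block for λ = -5 has size 3.
Step 3 — with total size 6, 4 blocks, and largest block 3, the block sizes (in nonincreasing order) are [3, 1, 1, 1].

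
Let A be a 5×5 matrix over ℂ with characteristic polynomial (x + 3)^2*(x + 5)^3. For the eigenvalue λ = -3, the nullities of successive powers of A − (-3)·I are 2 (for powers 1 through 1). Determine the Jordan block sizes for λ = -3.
Block sizes for λ = -3: [1, 1]

From the dimensions of kernels of powers, the number of Jordan blocks of size at least j is d_j − d_{j−1} where d_j = dim ker(N^j) (with d_0 = 0). Computing the differences gives [2].
The number of blocks of size exactly k is (#blocks of size ≥ k) − (#blocks of size ≥ k + 1), so the partition is: 2 block(s) of size 1.
In nonincreasing order the block sizes are [1, 1].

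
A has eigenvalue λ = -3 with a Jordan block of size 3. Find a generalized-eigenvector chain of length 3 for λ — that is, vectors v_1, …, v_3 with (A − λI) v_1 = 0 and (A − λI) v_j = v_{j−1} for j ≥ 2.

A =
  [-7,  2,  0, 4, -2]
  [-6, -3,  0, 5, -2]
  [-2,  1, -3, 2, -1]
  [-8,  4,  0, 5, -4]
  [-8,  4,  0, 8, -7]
A Jordan chain for λ = -3 of length 3:
v_1 = (-12, 0, -6, -24, -24)ᵀ
v_2 = (-4, -6, -2, -8, -8)ᵀ
v_3 = (1, 0, 0, 0, 0)ᵀ

Let N = A − (-3)·I. We want v_3 with N^3 v_3 = 0 but N^2 v_3 ≠ 0; then v_{j-1} := N · v_j for j = 3, …, 2.

Pick v_3 = (1, 0, 0, 0, 0)ᵀ.
Then v_2 = N · v_3 = (-4, -6, -2, -8, -8)ᵀ.
Then v_1 = N · v_2 = (-12, 0, -6, -24, -24)ᵀ.

Sanity check: (A − (-3)·I) v_1 = (0, 0, 0, 0, 0)ᵀ = 0. ✓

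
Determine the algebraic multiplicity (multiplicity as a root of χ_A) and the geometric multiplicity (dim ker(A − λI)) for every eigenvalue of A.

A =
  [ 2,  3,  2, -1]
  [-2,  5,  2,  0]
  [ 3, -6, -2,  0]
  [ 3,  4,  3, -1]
λ = 1: alg = 4, geom = 2

Step 1 — factor the characteristic polynomial to read off the algebraic multiplicities:
  χ_A(x) = (x - 1)^4

Step 2 — compute geometric multiplicities via the rank-nullity identity g(λ) = n − rank(A − λI):
  rank(A − (1)·I) = 2, so dim ker(A − (1)·I) = n − 2 = 2

Summary:
  λ = 1: algebraic multiplicity = 4, geometric multiplicity = 2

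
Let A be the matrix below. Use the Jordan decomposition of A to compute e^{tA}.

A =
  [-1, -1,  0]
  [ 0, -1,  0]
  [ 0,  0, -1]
e^{tA} =
  [exp(-t), -t*exp(-t), 0]
  [0, exp(-t), 0]
  [0, 0, exp(-t)]

Strategy: write A = P · J · P⁻¹ where J is a Jordan canonical form, so e^{tA} = P · e^{tJ} · P⁻¹, and e^{tJ} can be computed block-by-block.

A has Jordan form
J =
  [-1,  1,  0]
  [ 0, -1,  0]
  [ 0,  0, -1]
(up to reordering of blocks).

Per-block formulas:
  For a 1×1 block at λ = -1: exp(t · [-1]) = [e^(-1t)].
  For a 2×2 Jordan block J_2(-1): exp(t · J_2(-1)) = e^(-1t)·(I + t·N), where N is the 2×2 nilpotent shift.

After assembling e^{tJ} and conjugating by P, we get:

e^{tA} =
  [exp(-t), -t*exp(-t), 0]
  [0, exp(-t), 0]
  [0, 0, exp(-t)]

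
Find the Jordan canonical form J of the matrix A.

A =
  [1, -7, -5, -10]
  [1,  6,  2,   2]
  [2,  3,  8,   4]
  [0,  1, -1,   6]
J_3(5) ⊕ J_1(6)

The characteristic polynomial is
  det(x·I − A) = x^4 - 21*x^3 + 165*x^2 - 575*x + 750 = (x - 6)*(x - 5)^3

Eigenvalues and multiplicities (the geometric multiplicity of λ is n − rank(A − λI), which equals the number of Jordan blocks for λ):
  λ = 5: algebraic multiplicity = 3, geometric multiplicity = 1
  λ = 6: algebraic multiplicity = 1, geometric multiplicity = 1

Determining the block sizes for each eigenvalue:
  λ = 5: one block (gm = 1), so the single block has size am = 3 → block sizes [3]
  λ = 6: one block (gm = 1), so the single block has size am = 1 → block sizes [1]

Assembling the blocks gives a Jordan form
J =
  [5, 1, 0, 0]
  [0, 5, 1, 0]
  [0, 0, 5, 0]
  [0, 0, 0, 6]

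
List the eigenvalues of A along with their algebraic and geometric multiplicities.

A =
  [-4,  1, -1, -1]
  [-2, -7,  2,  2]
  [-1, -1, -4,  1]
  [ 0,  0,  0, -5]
λ = -5: alg = 4, geom = 3

Step 1 — factor the characteristic polynomial to read off the algebraic multiplicities:
  χ_A(x) = (x + 5)^4

Step 2 — compute geometric multiplicities via the rank-nullity identity g(λ) = n − rank(A − λI):
  rank(A − (-5)·I) = 1, so dim ker(A − (-5)·I) = n − 1 = 3

Summary:
  λ = -5: algebraic multiplicity = 4, geometric multiplicity = 3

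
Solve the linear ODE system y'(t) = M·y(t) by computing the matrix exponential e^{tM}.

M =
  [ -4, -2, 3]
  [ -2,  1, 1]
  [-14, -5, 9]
e^{tM} =
  [-t^2*exp(2*t) - 6*t*exp(2*t) + exp(2*t), -t^2*exp(2*t)/2 - 2*t*exp(2*t), t^2*exp(2*t)/2 + 3*t*exp(2*t)]
  [-2*t*exp(2*t), -t*exp(2*t) + exp(2*t), t*exp(2*t)]
  [-2*t^2*exp(2*t) - 14*t*exp(2*t), -t^2*exp(2*t) - 5*t*exp(2*t), t^2*exp(2*t) + 7*t*exp(2*t) + exp(2*t)]

Strategy: write M = P · J · P⁻¹ where J is a Jordan canonical form, so e^{tM} = P · e^{tJ} · P⁻¹, and e^{tJ} can be computed block-by-block.

M has Jordan form
J =
  [2, 1, 0]
  [0, 2, 1]
  [0, 0, 2]
(up to reordering of blocks).

Per-block formulas:
  For a 3×3 Jordan block J_3(2): exp(t · J_3(2)) = e^(2t)·(I + t·N + (t^2/2)·N^2), where N is the 3×3 nilpotent shift.

After assembling e^{tJ} and conjugating by P, we get:

e^{tM} =
  [-t^2*exp(2*t) - 6*t*exp(2*t) + exp(2*t), -t^2*exp(2*t)/2 - 2*t*exp(2*t), t^2*exp(2*t)/2 + 3*t*exp(2*t)]
  [-2*t*exp(2*t), -t*exp(2*t) + exp(2*t), t*exp(2*t)]
  [-2*t^2*exp(2*t) - 14*t*exp(2*t), -t^2*exp(2*t) - 5*t*exp(2*t), t^2*exp(2*t) + 7*t*exp(2*t) + exp(2*t)]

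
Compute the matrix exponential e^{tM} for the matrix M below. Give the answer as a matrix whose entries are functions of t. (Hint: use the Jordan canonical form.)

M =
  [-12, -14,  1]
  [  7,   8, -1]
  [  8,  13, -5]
e^{tM} =
  [-9*t^2*exp(-3*t)/2 - 9*t*exp(-3*t) + exp(-3*t), -15*t^2*exp(-3*t)/2 - 14*t*exp(-3*t), 3*t^2*exp(-3*t)/2 + t*exp(-3*t)]
  [3*t^2*exp(-3*t) + 7*t*exp(-3*t), 5*t^2*exp(-3*t) + 11*t*exp(-3*t) + exp(-3*t), -t^2*exp(-3*t) - t*exp(-3*t)]
  [3*t^2*exp(-3*t)/2 + 8*t*exp(-3*t), 5*t^2*exp(-3*t)/2 + 13*t*exp(-3*t), -t^2*exp(-3*t)/2 - 2*t*exp(-3*t) + exp(-3*t)]

Strategy: write M = P · J · P⁻¹ where J is a Jordan canonical form, so e^{tM} = P · e^{tJ} · P⁻¹, and e^{tJ} can be computed block-by-block.

M has Jordan form
J =
  [-3,  1,  0]
  [ 0, -3,  1]
  [ 0,  0, -3]
(up to reordering of blocks).

Per-block formulas:
  For a 3×3 Jordan block J_3(-3): exp(t · J_3(-3)) = e^(-3t)·(I + t·N + (t^2/2)·N^2), where N is the 3×3 nilpotent shift.

After assembling e^{tJ} and conjugating by P, we get:

e^{tM} =
  [-9*t^2*exp(-3*t)/2 - 9*t*exp(-3*t) + exp(-3*t), -15*t^2*exp(-3*t)/2 - 14*t*exp(-3*t), 3*t^2*exp(-3*t)/2 + t*exp(-3*t)]
  [3*t^2*exp(-3*t) + 7*t*exp(-3*t), 5*t^2*exp(-3*t) + 11*t*exp(-3*t) + exp(-3*t), -t^2*exp(-3*t) - t*exp(-3*t)]
  [3*t^2*exp(-3*t)/2 + 8*t*exp(-3*t), 5*t^2*exp(-3*t)/2 + 13*t*exp(-3*t), -t^2*exp(-3*t)/2 - 2*t*exp(-3*t) + exp(-3*t)]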